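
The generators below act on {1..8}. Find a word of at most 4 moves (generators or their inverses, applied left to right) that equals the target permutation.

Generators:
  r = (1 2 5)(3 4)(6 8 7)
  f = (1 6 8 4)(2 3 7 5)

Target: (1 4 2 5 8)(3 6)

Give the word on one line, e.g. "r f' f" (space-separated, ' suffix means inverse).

  after r': (1 5 2)(3 4)(6 7 8)
  after r': (1 2 5)(6 8 7)
  after f: (1 3 7 8 5 6 4)
  after r: (1 4 2 5 8)(3 6)

r' r' f r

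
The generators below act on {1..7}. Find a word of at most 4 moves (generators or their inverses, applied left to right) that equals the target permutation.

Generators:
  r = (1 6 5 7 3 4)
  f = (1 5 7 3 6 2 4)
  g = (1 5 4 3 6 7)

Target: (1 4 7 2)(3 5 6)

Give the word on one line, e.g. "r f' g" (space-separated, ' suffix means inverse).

r f f

  after r: (1 6 5 7 3 4)
  after f: (1 2 4 5 3)(6 7)
  after f: (1 4 7 2)(3 5 6)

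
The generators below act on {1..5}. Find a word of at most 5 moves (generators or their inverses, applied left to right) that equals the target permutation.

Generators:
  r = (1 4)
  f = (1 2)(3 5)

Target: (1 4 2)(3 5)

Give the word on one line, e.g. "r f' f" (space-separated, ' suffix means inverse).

  after r': (1 4)
  after f: (1 4 2)(3 5)
  after r': (2 4)(3 5)
  after r': (1 4 2)(3 5)

r' f r' r'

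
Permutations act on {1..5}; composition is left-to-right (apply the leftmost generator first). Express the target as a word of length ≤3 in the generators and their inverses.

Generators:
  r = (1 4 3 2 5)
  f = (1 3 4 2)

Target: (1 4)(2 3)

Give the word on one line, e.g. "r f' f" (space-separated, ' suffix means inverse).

  after f: (1 3 4 2)
  after f: (1 4)(2 3)

f f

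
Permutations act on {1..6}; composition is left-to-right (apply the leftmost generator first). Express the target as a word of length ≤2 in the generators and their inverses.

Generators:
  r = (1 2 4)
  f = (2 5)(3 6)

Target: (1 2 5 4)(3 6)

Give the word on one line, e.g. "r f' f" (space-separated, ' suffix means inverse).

f' r

  after f': (2 5)(3 6)
  after r: (1 2 5 4)(3 6)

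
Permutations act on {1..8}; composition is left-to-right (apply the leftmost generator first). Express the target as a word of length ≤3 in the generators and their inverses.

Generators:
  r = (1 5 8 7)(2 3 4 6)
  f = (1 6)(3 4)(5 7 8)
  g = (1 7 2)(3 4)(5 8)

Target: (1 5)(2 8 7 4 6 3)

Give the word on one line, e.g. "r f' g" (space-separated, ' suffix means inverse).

g r r

  after g: (1 7 2)(3 4)(5 8)
  after r: (2 5 7 3 6)
  after r: (1 5)(2 8 7 4 6 3)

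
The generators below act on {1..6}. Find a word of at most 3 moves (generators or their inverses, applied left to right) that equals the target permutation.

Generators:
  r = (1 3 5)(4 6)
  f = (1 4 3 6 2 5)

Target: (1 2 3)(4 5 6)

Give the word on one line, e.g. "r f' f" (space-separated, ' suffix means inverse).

  after f': (1 5 2 6 3 4)
  after f': (1 2 3)(4 5 6)

f' f'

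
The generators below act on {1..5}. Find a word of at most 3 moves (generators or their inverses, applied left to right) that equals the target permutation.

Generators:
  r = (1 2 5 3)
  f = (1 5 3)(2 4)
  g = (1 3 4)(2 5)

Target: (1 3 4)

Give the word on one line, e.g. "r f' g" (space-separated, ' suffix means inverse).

g' g'

  after g': (1 4 3)(2 5)
  after g': (1 3 4)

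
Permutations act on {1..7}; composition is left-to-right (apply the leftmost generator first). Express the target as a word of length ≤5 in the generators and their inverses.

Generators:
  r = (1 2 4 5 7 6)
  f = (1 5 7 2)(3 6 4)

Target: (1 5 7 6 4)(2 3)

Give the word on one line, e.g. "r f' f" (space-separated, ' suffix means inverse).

  after f: (1 5 7 2)(3 6 4)
  after r: (1 7 4 3)(5 6)
  after r: (1 6 7 5)(2 4 3)
  after f: (1 4 6 2 3)
  after r: (1 5 7 6 4)(2 3)

f r r f r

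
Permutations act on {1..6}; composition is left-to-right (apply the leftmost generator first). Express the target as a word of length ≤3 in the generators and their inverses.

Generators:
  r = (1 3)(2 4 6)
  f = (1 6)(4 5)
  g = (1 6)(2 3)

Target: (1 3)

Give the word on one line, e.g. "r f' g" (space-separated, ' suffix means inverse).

r' r' r'

  after r': (1 3)(2 6 4)
  after r': (2 4 6)
  after r': (1 3)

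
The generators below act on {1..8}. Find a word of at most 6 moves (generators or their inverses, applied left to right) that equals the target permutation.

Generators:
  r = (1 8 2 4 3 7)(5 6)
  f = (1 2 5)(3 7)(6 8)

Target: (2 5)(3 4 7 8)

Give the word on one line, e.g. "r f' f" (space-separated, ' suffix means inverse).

r f' r' f

  after r: (1 8 2 4 3 7)(5 6)
  after f': (1 6 2 4 7 5 8)
  after r': (1 5)(3 4)(6 8 7)
  after f: (2 5)(3 4 7 8)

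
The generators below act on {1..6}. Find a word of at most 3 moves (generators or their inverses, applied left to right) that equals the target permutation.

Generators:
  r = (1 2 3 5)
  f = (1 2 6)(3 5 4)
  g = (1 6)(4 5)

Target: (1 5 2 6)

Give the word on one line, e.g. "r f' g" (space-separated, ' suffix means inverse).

  after g': (1 6)(4 5)
  after f: (2 6)(3 5)
  after r': (1 5 2 6)

g' f r'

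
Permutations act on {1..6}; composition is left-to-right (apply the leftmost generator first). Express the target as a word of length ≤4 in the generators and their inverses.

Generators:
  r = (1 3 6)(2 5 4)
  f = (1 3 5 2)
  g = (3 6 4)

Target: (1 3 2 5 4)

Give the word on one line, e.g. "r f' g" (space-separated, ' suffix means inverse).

g' r

  after g': (3 4 6)
  after r: (1 3 2 5 4)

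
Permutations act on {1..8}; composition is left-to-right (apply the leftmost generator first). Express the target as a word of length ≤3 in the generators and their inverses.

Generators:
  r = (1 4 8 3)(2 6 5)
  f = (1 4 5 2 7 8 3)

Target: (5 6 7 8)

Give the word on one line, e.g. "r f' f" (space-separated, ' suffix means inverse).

  after r': (1 3 8 4)(2 5 6)
  after f: (5 6 7 8)

r' f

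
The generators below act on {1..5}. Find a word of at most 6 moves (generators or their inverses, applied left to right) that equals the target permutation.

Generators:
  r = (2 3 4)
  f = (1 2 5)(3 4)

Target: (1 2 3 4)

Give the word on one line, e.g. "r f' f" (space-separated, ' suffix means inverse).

  after f: (1 2 5)(3 4)
  after r': (1 4 2 5)
  after f: (1 3 4 5 2)
  after f: (1 4)
  after r: (1 2 3 4)

f r' f f r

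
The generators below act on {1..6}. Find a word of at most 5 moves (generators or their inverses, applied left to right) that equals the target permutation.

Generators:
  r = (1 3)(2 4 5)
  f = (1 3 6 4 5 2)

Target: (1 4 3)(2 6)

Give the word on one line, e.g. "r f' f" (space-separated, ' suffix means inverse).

  after f': (1 2 5 4 6 3)
  after r': (1 5 2 4 6)
  after f': (1 4 3)(2 6)

f' r' f'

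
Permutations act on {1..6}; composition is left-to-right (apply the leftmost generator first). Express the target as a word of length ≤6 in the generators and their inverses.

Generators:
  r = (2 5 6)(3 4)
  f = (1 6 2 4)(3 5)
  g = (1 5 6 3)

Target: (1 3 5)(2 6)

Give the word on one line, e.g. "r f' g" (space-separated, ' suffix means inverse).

g r' f' r' f

  after g: (1 5 6 3)
  after r': (1 2 6 4 3)
  after f': (1 6 2)(3 4 5)
  after r': (1 5 4 2)
  after f: (1 3 5)(2 6)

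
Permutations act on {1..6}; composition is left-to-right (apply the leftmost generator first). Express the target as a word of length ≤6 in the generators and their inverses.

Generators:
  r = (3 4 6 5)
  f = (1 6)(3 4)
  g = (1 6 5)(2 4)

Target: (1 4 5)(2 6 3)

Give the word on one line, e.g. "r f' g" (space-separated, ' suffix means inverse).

  after g: (1 6 5)(2 4)
  after r: (1 5)(2 6 3 4)
  after g: (2 5 6 3)
  after f: (1 6 4 3 2 5)
  after r': (1 4 5)(2 6 3)

g r g f r'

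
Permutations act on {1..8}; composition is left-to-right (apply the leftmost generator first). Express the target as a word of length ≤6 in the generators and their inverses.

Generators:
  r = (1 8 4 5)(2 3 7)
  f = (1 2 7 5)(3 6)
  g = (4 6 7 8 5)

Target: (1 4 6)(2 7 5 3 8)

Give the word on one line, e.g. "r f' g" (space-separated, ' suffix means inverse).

  after g: (4 6 7 8 5)
  after r: (1 8)(2 3 7 4 6)
  after f': (1 8 5 7 4 3 2 6)
  after f': (1 8 7 4 6 5 2 3)
  after r: (1 4 6)(2 7 5 3 8)

g r f' f' r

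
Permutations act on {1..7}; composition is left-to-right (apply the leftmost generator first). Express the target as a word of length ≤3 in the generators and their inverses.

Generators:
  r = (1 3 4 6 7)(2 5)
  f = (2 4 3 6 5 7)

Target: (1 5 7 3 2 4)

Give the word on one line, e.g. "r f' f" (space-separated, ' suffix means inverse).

r' r' f

  after r': (1 7 6 4 3)(2 5)
  after r': (1 6 3 7 4)
  after f: (1 5 7 3 2 4)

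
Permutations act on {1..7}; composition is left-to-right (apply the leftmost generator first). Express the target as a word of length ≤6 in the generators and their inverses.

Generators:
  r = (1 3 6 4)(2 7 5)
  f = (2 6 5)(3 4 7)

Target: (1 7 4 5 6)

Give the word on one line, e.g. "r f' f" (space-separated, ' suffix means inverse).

  after r': (1 4 6 3)(2 5 7)
  after f: (1 7 6 4 5 3)
  after r': (1 2 5)(3 4 7)
  after r': (1 5 4 2 7)(3 6)
  after r': (1 7 4 5 6)

r' f r' r' r'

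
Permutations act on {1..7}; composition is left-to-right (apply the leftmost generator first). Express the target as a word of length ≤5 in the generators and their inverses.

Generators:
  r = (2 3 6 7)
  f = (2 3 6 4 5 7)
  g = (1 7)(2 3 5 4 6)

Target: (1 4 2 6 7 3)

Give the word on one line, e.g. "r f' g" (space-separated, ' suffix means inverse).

g' f' g' f f

  after g': (1 7)(2 6 4 5 3)
  after f': (1 5 2 3 7)
  after g': (1 3)(4 5 6)
  after f: (1 6 5 4 7 2 3)
  after f: (1 4 2 6 7 3)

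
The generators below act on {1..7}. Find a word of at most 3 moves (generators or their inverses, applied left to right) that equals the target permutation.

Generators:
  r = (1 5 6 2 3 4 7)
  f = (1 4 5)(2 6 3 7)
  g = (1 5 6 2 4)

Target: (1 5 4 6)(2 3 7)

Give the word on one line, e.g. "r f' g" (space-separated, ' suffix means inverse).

g' f

  after g': (1 4 2 6 5)
  after f: (1 5 4 6)(2 3 7)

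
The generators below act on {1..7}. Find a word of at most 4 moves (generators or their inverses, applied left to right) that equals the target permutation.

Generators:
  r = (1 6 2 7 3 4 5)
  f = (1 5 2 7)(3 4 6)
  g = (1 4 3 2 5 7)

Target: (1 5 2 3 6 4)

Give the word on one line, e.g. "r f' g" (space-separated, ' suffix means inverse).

  after f: (1 5 2 7)(3 4 6)
  after g: (1 7 4 6 2)
  after g: (2 4 6 5 7 3)
  after r': (1 5 2 3 6 4)

f g g r'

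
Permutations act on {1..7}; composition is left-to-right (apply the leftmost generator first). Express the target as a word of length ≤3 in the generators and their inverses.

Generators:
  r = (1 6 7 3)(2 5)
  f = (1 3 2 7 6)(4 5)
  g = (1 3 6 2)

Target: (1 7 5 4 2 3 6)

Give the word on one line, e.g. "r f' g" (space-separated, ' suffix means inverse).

f g r

  after f: (1 3 2 7 6)(4 5)
  after g: (1 6 3)(2 7)(4 5)
  after r: (1 7 5 4 2 3 6)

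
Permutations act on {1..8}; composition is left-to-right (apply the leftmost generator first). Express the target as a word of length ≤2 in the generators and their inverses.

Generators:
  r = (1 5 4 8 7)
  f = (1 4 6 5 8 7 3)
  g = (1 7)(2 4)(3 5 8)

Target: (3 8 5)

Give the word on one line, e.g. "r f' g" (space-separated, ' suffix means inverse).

  after g: (1 7)(2 4)(3 5 8)
  after g: (3 8 5)

g g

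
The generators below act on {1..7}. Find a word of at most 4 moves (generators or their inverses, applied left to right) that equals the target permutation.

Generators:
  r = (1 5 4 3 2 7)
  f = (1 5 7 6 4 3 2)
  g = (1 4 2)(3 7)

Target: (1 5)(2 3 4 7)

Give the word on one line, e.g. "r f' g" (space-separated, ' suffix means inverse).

r g'

  after r: (1 5 4 3 2 7)
  after g': (1 5)(2 3 4 7)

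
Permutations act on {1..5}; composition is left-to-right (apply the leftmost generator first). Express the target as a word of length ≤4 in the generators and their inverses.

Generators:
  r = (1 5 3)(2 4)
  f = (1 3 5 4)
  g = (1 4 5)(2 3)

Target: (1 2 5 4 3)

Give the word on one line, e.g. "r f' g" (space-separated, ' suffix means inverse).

r' g

  after r': (1 3 5)(2 4)
  after g: (1 2 5 4 3)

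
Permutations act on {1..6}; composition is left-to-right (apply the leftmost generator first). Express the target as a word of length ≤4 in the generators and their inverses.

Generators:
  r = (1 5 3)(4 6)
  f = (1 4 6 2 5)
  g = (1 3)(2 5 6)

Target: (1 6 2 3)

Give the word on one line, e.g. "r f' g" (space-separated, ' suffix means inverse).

f r

  after f: (1 4 6 2 5)
  after r: (1 6 2 3)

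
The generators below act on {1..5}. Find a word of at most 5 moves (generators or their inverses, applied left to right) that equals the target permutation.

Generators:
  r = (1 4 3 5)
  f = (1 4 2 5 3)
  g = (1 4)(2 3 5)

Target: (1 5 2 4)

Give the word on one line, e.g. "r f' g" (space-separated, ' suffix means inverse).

g' r g

  after g': (1 4)(2 5 3)
  after r: (1 3 2)
  after g: (1 5 2 4)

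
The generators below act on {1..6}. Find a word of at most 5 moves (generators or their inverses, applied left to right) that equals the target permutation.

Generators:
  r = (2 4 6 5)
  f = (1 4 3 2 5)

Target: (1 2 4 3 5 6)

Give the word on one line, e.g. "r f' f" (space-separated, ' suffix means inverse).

  after f: (1 4 3 2 5)
  after f: (1 3 5 4 2)
  after r: (1 3 2)(5 6)
  after f: (1 2 4 3 5 6)

f f r f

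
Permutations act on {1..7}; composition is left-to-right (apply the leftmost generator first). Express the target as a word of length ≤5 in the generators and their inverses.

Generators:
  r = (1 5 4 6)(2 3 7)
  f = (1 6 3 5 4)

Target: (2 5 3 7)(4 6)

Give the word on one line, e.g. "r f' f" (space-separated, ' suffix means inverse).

  after r': (1 6 4 5)(2 7 3)
  after r': (1 4)(2 3 7)(5 6)
  after f: (2 5 3 7)(4 6)

r' r' f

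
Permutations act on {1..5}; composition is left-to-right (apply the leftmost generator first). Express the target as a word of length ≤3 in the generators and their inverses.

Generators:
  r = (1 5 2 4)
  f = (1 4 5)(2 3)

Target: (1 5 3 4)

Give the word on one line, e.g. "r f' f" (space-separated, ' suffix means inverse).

r f r

  after r: (1 5 2 4)
  after f: (2 5 3)
  after r: (1 5 3 4)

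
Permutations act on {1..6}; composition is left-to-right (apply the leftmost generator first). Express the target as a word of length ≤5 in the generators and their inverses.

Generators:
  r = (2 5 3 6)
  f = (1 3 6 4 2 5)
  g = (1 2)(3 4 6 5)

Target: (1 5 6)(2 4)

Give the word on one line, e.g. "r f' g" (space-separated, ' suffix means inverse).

  after g': (1 2)(3 5 6 4)
  after g': (3 6)(4 5)
  after f': (1 5 6)(2 4)

g' g' f'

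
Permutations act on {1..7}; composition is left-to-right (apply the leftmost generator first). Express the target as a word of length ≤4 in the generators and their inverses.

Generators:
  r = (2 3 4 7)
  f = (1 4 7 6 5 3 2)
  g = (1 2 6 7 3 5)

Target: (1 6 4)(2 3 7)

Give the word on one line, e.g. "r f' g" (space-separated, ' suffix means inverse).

  after g': (1 5 3 7 6 2)
  after f': (1 6 3 4)
  after r: (1 6 4)(2 3 7)

g' f' r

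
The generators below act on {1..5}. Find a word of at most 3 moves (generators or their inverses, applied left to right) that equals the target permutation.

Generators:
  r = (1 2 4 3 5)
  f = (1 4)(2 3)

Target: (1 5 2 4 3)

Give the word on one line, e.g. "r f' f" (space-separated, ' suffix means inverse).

r' f

  after r': (1 5 3 4 2)
  after f: (1 5 2 4 3)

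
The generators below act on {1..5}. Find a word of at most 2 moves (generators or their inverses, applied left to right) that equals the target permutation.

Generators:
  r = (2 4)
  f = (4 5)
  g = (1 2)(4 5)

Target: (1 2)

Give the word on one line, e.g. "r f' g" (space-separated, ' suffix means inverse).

f g'

  after f: (4 5)
  after g': (1 2)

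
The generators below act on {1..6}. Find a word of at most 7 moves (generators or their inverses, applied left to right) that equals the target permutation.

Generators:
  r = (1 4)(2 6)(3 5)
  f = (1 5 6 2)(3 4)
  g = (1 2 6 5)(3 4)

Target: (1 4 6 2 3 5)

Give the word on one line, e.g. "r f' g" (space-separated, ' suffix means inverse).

g f' g r' g'

  after g: (1 2 6 5)(3 4)
  after f': (1 6)(2 5)
  after g: (1 5 6 2)(3 4)
  after r': (1 3)(2 4 5)
  after g': (1 4 6 2 3 5)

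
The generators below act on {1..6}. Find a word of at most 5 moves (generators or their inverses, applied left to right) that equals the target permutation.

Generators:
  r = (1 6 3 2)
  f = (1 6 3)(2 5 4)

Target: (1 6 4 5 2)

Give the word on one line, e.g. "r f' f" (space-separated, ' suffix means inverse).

  after r: (1 6 3 2)
  after r: (1 3)(2 6)
  after f': (1 6 4 5 2)

r r f'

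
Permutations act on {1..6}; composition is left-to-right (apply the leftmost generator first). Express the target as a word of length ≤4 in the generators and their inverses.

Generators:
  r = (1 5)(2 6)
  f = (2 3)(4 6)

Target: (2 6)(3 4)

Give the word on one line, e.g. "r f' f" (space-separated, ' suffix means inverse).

  after f: (2 3)(4 6)
  after r: (1 5)(2 3 6 4)
  after f': (1 5)(3 4)
  after r: (2 6)(3 4)

f r f' r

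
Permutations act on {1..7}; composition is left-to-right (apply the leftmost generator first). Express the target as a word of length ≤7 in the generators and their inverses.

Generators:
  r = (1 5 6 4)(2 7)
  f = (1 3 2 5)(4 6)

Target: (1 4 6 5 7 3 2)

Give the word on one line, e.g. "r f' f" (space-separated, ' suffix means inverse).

  after r': (1 4 6 5)(2 7)
  after f: (1 6)(2 7 5 3)
  after r': (1 5 3 7)(4 6)
  after f: (2 5)(3 7)
  after r': (1 4 6 5 7 3 2)

r' f r' f r'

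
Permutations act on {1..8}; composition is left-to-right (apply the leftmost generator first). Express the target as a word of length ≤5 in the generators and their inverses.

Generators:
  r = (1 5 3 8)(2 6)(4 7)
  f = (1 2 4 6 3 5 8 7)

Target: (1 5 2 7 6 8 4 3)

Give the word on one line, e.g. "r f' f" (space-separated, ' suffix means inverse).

r f' r'

  after r: (1 5 3 8)(2 6)(4 7)
  after f': (1 3 5 6)(2 4 8 7)
  after r': (1 5 2 7 6 8 4 3)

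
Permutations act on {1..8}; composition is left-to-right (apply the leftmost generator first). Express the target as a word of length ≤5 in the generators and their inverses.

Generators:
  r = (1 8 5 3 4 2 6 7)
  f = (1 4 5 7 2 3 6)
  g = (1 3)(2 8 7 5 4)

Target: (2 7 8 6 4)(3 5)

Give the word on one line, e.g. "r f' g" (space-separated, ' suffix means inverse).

g' f f

  after g': (1 3)(2 4 5 7 8)
  after f: (1 6)(2 5)(3 4 7 8)
  after f: (2 7 8 6 4)(3 5)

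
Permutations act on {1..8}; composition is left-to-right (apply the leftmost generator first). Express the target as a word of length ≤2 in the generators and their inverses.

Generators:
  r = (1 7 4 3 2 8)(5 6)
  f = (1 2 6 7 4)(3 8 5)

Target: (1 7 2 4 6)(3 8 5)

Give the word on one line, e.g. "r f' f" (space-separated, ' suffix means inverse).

  after f': (1 4 7 6 2)(3 5 8)
  after f': (1 7 2 4 6)(3 8 5)

f' f'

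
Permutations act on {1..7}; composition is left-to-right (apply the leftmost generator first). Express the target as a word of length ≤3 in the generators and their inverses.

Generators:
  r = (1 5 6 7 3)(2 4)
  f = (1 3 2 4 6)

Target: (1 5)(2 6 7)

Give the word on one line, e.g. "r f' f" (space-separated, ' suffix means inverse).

r f

  after r: (1 5 6 7 3)(2 4)
  after f: (1 5)(2 6 7)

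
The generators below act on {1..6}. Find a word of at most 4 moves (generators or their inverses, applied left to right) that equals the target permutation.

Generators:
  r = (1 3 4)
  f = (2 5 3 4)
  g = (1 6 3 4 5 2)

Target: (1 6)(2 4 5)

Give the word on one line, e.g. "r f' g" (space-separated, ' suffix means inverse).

g r'

  after g: (1 6 3 4 5 2)
  after r': (1 6)(2 4 5)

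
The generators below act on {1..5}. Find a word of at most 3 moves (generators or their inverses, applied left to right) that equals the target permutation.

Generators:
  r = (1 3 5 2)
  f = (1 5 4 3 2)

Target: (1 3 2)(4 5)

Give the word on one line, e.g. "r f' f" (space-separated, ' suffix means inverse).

  after r': (1 2 5 3)
  after f': (1 3 2)(4 5)

r' f'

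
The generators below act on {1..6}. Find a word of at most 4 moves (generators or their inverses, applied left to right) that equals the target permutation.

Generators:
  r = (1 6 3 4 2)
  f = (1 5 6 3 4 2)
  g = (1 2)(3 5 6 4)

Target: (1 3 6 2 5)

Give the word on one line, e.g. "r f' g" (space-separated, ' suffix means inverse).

  after r: (1 6 3 4 2)
  after f': (1 5)
  after g: (1 6 4 3 5 2)
  after f: (1 3 6 2 5)

r f' g f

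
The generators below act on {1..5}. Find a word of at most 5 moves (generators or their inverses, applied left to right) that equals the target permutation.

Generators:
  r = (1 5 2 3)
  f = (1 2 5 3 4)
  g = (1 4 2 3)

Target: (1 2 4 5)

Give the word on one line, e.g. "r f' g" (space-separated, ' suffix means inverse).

f r' f'

  after f: (1 2 5 3 4)
  after r': (1 5 2)(3 4)
  after f': (1 2 4 5)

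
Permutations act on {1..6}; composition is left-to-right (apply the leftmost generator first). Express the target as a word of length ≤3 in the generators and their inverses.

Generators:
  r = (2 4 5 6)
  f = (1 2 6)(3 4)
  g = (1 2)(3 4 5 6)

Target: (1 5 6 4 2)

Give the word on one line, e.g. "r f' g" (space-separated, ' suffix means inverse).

r' f' g'

  after r': (2 6 5 4)
  after f': (1 6 5 3 4)
  after g': (1 5 6 4 2)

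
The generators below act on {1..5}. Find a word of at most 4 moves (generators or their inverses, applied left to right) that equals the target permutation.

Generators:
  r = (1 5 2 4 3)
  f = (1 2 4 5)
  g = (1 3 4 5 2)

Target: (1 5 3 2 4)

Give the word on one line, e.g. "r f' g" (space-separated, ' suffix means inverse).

  after g': (1 2 5 4 3)
  after g': (1 5 3 2 4)

g' g'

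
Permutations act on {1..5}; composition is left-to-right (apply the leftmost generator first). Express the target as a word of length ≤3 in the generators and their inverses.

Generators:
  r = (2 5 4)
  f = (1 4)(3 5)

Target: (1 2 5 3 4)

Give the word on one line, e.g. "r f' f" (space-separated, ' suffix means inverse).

  after f': (1 4)(3 5)
  after r': (1 5 3 2 4)
  after r': (1 2 5 3 4)

f' r' r'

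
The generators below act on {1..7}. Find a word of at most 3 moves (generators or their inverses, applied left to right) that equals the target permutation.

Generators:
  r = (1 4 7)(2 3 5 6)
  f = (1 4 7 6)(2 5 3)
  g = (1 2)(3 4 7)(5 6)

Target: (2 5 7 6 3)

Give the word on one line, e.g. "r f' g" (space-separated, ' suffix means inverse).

  after r: (1 4 7)(2 3 5 6)
  after f': (2 5 7 6 3)

r f'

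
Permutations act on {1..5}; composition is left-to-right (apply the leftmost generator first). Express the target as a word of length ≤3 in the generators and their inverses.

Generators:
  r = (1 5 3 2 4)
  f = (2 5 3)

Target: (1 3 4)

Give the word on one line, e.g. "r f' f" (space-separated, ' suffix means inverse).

  after f: (2 5 3)
  after r: (1 5 2 3 4)
  after f: (1 3 4)

f r f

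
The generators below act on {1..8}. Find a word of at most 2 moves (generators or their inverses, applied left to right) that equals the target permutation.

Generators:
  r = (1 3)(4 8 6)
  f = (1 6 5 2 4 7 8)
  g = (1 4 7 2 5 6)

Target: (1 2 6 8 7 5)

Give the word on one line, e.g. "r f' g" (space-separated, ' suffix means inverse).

g f'

  after g: (1 4 7 2 5 6)
  after f': (1 2 6 8 7 5)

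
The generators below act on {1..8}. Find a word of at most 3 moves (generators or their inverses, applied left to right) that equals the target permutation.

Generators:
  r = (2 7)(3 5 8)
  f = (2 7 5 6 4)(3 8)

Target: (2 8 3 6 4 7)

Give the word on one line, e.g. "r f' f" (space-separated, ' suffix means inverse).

r f r

  after r: (2 7)(3 5 8)
  after f: (2 5 3 6 4)
  after r: (2 8 3 6 4 7)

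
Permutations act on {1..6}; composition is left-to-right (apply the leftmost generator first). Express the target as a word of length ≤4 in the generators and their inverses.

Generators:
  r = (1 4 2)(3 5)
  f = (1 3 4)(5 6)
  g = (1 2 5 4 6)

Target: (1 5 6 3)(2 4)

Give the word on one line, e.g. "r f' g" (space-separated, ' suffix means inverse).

f r'

  after f: (1 3 4)(5 6)
  after r': (1 5 6 3)(2 4)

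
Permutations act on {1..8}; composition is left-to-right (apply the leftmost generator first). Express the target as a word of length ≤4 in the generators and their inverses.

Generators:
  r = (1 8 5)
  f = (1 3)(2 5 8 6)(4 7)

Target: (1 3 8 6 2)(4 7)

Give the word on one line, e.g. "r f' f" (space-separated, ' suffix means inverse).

f r

  after f: (1 3)(2 5 8 6)(4 7)
  after r: (1 3 8 6 2)(4 7)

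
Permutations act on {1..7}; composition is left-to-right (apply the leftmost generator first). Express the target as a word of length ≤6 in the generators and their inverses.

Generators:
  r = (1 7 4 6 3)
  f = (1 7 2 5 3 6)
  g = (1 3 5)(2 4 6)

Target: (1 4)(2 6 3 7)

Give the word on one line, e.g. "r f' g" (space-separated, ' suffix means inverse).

g f' f' g

  after g: (1 3 5)(2 4 6)
  after f': (1 5 6 7)(2 4 3)
  after f': (1 2 4 5 3 7 6)
  after g: (1 4)(2 6 3 7)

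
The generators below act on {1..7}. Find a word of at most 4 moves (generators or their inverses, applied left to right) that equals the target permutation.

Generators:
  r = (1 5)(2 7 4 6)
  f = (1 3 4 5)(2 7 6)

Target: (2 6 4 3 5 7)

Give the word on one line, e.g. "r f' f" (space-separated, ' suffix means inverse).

  after f: (1 3 4 5)(2 7 6)
  after f: (1 4)(2 6 7)(3 5)
  after f: (1 5 4 3)
  after r': (2 6 4 3 5 7)

f f f r'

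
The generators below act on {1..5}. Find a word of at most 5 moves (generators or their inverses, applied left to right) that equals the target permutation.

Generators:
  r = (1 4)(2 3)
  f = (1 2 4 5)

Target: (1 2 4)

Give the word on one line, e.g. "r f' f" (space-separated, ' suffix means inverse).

  after r: (1 4)(2 3)
  after f': (1 2 3)(4 5)
  after r: (1 3 4 5)
  after f': (1 3 2)
  after r: (1 2 4)

r f' r f' r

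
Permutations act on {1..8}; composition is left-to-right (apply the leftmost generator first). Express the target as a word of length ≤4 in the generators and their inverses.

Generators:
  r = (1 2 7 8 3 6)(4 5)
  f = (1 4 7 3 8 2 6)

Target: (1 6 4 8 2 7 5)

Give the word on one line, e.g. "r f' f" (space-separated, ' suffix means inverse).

  after f': (1 6 2 8 3 7 4)
  after r: (2 3 8 6 7 5 4)
  after f': (1 6 4 8 2 7 5)

f' r f'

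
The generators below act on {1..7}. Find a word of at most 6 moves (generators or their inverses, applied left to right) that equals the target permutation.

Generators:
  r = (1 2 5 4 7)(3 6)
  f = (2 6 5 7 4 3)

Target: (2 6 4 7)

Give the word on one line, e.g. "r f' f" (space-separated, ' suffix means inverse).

  after r': (1 7 4 5 2)(3 6)
  after f': (1 5 3 2)(4 6)
  after r: (1 4 3 5 6 7)
  after f': (1 7)(2 3 6 5)
  after r: (2 6 4 7)

r' f' r f' r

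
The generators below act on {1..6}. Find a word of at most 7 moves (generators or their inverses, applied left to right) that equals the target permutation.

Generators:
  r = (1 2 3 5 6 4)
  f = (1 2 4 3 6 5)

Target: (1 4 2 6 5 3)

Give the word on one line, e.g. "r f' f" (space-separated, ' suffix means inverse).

r' f' r f r

  after r': (1 4 6 5 3 2)
  after f': (1 2 5 4 3)
  after r: (1 3 2 6 4 5)
  after f: (1 6 3 4)(2 5)
  after r: (1 4 2 6 5 3)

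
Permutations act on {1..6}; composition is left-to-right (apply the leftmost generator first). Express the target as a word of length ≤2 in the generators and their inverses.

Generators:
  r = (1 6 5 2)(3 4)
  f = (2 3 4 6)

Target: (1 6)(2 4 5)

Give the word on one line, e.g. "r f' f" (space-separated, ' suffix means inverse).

  after f: (2 3 4 6)
  after r: (1 6)(2 4 5)

f r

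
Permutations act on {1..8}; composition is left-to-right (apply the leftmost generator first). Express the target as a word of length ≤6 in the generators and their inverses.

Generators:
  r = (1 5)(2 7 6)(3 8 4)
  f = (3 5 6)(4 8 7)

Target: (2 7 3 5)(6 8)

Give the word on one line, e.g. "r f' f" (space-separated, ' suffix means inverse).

  after f': (3 6 5)(4 7 8)
  after f': (3 5 6)(4 8 7)
  after r': (1 5 7 8 2 6 4 3)
  after r': (2 7 3 5)(6 8)

f' f' r' r'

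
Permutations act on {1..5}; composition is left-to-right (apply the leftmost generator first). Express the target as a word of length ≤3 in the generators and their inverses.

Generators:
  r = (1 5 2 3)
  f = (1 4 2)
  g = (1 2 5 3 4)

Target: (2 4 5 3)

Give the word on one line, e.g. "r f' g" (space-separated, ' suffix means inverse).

  after g': (1 4 3 5 2)
  after r': (1 4 2 3)
  after g: (2 4 5 3)

g' r' g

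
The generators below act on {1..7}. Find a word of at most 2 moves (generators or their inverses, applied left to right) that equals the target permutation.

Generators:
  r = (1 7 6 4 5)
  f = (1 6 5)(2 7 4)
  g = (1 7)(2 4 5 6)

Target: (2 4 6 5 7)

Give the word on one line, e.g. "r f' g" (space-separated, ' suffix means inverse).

r g

  after r: (1 7 6 4 5)
  after g: (2 4 6 5 7)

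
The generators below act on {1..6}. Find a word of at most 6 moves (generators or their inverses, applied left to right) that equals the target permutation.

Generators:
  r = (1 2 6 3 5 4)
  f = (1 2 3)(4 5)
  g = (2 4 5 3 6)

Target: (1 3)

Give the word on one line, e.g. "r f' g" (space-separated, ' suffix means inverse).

  after r': (1 4 5 3 6 2)
  after g': (1 2)
  after f': (2 3)(4 5)
  after f': (1 3)

r' g' f' f'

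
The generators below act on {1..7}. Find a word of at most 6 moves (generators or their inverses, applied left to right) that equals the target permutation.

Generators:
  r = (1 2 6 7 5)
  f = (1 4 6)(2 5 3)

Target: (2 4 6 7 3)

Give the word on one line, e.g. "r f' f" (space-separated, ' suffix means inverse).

  after f: (1 4 6)(2 5 3)
  after r': (1 4 2 7 6 5 3)
  after r': (1 4)(2 6 7)(3 5)
  after f: (1 6 7 5 2)
  after f: (2 4 6 7 3)

f r' r' f f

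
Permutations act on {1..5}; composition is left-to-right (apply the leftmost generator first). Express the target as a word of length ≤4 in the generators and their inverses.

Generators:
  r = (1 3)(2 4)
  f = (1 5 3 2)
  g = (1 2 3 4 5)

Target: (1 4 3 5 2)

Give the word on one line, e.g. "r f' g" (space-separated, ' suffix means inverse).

  after r: (1 3)(2 4)
  after g': (1 2 3 5 4)
  after r': (1 4 3 5 2)

r g' r'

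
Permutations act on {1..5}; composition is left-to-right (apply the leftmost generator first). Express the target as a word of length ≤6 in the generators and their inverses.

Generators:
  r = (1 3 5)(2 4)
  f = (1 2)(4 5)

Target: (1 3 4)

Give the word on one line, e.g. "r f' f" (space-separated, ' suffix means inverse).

f r' f r'

  after f: (1 2)(4 5)
  after r': (1 4 3)(2 5)
  after f: (1 5)(2 4 3)
  after r': (1 3 4)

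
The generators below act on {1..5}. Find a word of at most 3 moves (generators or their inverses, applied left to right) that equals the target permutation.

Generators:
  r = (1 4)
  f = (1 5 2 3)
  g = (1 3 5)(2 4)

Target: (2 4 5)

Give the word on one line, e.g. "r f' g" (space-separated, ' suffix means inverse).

  after g': (1 5 3)(2 4)
  after f': (2 4 5)

g' f'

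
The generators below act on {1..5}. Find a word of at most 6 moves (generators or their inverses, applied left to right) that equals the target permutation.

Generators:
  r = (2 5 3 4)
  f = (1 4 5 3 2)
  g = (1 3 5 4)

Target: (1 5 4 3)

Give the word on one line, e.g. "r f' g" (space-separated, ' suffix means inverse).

  after f': (1 2 3 5 4)
  after f': (1 3 4 2 5)
  after r: (1 4 5)(2 3)
  after f: (1 5 4 3)

f' f' r f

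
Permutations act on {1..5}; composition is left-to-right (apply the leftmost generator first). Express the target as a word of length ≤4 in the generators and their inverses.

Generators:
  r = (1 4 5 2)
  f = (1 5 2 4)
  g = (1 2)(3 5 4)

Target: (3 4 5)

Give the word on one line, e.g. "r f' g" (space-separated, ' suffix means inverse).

  after g: (1 2)(3 5 4)
  after g: (3 4 5)

g g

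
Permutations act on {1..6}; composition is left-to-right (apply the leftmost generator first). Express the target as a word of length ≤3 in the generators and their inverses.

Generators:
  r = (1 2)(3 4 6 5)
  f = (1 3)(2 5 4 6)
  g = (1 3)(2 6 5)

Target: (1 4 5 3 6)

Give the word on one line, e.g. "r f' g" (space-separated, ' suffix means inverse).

  after g: (1 3)(2 6 5)
  after r: (1 4 6 3 2 5)
  after g: (1 4 5 3 6)

g r g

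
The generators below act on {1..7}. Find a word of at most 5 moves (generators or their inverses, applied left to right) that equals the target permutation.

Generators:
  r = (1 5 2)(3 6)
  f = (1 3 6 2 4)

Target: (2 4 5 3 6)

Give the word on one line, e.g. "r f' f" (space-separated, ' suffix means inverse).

  after r: (1 5 2)(3 6)
  after f': (1 5 6)(2 4)
  after r': (2 4 5 3 6)

r f' r'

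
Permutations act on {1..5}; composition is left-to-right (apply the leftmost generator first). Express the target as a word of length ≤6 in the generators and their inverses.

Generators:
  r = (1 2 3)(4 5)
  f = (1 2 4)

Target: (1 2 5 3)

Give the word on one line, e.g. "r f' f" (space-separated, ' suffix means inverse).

  after f: (1 2 4)
  after r: (1 3)(2 5 4)
  after f: (1 3 2 5)
  after r: (2 4 5)
  after r: (1 2 5 3)

f r f r r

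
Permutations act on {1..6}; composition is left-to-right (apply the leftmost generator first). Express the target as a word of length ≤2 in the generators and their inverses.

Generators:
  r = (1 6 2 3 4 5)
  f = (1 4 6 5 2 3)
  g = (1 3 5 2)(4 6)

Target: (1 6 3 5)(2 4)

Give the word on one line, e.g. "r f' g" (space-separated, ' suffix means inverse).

  after r': (1 5 4 3 2 6)
  after f': (1 6 3 5)(2 4)

r' f'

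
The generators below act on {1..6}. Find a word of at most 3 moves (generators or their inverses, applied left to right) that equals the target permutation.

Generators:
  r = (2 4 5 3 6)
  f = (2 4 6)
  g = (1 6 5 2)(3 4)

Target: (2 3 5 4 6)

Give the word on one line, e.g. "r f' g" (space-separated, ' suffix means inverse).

g' r' g'

  after g': (1 2 5 6)(3 4)
  after r': (1 6)(2 4 5 3)
  after g': (2 3 5 4 6)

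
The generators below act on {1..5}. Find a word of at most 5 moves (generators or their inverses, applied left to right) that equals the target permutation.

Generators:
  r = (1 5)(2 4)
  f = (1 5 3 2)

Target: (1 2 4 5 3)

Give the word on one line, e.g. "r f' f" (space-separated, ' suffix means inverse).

  after r': (1 5)(2 4)
  after f': (2 4 3 5)
  after f': (1 2 4 5 3)
  after r': (1 4)(3 5)
  after r': (1 2 4 5 3)

r' f' f' r' r'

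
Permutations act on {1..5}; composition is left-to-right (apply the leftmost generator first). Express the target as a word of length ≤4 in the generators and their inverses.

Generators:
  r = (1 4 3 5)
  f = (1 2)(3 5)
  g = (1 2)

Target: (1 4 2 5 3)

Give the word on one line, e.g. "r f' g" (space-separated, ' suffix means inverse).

r' f' r'

  after r': (1 5 3 4)
  after f': (1 3 4 2)
  after r': (1 4 2 5 3)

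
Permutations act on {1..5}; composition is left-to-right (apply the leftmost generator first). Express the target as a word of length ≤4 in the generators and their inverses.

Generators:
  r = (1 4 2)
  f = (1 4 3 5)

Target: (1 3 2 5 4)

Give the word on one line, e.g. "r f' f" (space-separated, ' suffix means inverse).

f' r f'

  after f': (1 5 3 4)
  after r: (1 5 3 2)
  after f': (1 3 2 5 4)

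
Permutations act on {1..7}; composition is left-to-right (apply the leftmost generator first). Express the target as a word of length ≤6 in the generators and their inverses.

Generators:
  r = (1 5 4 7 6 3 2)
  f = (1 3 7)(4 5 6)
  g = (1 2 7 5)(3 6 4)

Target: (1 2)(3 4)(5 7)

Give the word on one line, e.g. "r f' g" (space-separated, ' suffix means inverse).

g f' r f r

  after g: (1 2 7 5)(3 6 4)
  after f': (1 2 3 5 7 4)
  after r: (3 4 5 6)
  after f: (1 3 5 4 6 7)
  after r: (1 2)(3 4)(5 7)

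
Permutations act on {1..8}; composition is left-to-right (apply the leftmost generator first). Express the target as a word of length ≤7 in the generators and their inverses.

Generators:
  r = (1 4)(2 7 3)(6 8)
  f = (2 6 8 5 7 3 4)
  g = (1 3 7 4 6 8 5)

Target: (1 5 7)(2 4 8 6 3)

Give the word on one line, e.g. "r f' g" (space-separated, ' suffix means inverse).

  after r: (1 4)(2 7 3)(6 8)
  after g: (1 6 5)(2 4 3)
  after r: (1 8 6 5 4 2)(3 7)
  after f: (1 5 2)(4 6 7)
  after r: (1 5 7)(2 4 8 6 3)

r g r f r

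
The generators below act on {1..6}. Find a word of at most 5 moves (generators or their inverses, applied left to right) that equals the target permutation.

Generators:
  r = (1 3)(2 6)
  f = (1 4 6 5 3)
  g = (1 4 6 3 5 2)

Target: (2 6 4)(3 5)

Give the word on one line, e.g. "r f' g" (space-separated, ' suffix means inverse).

r' g r' f f

  after r': (1 3)(2 6)
  after g: (1 5 2 3 4 6)
  after r': (1 5 6 3 4 2)
  after f: (1 3 6)(2 4)
  after f: (2 6 4)(3 5)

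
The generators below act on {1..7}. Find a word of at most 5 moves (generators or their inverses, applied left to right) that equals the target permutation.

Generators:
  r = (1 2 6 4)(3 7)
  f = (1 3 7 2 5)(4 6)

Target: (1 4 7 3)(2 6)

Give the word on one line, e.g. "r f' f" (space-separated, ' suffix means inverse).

f' r' f' r r

  after f': (1 5 2 7 3)(4 6)
  after r': (1 5)(2 3 4)
  after f': (1 2)(3 6 4 7)
  after r: (1 6)(3 4)
  after r: (1 4 7 3)(2 6)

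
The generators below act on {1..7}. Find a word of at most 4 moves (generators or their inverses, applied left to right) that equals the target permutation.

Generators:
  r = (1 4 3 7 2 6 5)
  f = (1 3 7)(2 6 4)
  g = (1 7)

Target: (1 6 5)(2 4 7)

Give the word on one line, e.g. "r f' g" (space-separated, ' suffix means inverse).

  after g: (1 7)
  after r: (1 2 6 5)(3 7 4)
  after g: (1 2 6 5 7 4 3)
  after f: (1 6 5)(2 4 7)

g r g f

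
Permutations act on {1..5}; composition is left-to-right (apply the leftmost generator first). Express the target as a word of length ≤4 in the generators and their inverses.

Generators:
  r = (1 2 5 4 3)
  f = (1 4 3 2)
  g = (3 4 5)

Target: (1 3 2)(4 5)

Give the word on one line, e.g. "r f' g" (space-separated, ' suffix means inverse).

f g'

  after f: (1 4 3 2)
  after g': (1 3 2)(4 5)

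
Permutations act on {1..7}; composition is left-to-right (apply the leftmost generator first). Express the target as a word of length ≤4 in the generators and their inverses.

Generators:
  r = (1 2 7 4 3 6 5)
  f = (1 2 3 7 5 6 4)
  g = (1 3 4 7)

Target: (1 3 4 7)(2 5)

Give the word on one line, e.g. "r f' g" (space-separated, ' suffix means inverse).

  after r: (1 2 7 4 3 6 5)
  after f: (1 3 4 7)(2 5)

r f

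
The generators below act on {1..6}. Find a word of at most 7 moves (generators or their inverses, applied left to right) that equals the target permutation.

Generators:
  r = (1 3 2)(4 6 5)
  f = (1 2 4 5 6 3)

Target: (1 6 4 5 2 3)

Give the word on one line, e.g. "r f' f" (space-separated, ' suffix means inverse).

  after r: (1 3 2)(4 6 5)
  after f': (1 6 4 5 2 3)
  after r: (1 5)
  after r: (1 4 6 5 3 2)
  after r: (1 6 4 5 2 3)

r f' r r r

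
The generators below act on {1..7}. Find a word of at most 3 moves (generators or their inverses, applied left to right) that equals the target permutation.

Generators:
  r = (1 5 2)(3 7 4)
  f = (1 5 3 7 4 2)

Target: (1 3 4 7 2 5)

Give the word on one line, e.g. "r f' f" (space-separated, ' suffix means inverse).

  after r: (1 5 2)(3 7 4)
  after f: (1 3 4 7 2 5)

r f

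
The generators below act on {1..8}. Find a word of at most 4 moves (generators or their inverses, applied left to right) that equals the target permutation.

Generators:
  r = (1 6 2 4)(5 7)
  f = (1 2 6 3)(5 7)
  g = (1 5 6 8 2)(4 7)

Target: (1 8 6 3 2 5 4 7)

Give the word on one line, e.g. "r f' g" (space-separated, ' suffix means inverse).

f g'

  after f: (1 2 6 3)(5 7)
  after g': (1 8 6 3 2 5 4 7)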